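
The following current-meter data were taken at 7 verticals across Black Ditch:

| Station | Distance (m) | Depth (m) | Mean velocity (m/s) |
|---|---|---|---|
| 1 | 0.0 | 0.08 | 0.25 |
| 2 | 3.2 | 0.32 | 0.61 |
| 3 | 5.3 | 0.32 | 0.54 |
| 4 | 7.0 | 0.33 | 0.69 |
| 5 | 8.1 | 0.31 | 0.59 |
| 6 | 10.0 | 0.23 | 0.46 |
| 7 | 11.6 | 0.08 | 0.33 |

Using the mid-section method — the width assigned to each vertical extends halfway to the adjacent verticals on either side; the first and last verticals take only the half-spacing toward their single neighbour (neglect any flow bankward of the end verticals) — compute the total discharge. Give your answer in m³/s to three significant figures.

1.68 m³/s

w_1 = (3.2 − 0.0)/2 = 1.6 m; q_1 = 0.25 × 0.08 × 1.6 = 0.03200 m³/s
w_2 = (5.3 − 0.0)/2 = 2.65 m; q_2 = 0.61 × 0.32 × 2.65 = 0.5173 m³/s
w_3 = (7.0 − 3.2)/2 = 1.9 m; q_3 = 0.54 × 0.32 × 1.9 = 0.3283 m³/s
w_4 = (8.1 − 5.3)/2 = 1.4 m; q_4 = 0.69 × 0.33 × 1.4 = 0.3188 m³/s
w_5 = (10.0 − 7.0)/2 = 1.5 m; q_5 = 0.59 × 0.31 × 1.5 = 0.2744 m³/s
w_6 = (11.6 − 8.1)/2 = 1.75 m; q_6 = 0.46 × 0.23 × 1.75 = 0.1852 m³/s
w_7 = (11.6 − 10.0)/2 = 0.8 m; q_7 = 0.33 × 0.08 × 0.8 = 0.02112 m³/s
Q = Σ qᵢ = 1.677 m³/s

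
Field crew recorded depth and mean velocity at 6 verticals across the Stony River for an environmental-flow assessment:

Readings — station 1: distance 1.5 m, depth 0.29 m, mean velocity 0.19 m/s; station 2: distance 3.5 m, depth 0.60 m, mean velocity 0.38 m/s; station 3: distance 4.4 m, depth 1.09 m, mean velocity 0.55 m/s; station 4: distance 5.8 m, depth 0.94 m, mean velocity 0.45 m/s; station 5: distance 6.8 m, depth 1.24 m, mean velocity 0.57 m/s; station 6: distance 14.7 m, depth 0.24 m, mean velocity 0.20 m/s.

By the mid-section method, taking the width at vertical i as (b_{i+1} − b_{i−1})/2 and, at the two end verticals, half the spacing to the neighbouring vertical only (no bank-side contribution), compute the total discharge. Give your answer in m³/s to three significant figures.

w_1 = (3.5 − 1.5)/2 = 1 m; q_1 = 0.19 × 0.29 × 1 = 0.05510 m³/s
w_2 = (4.4 − 1.5)/2 = 1.45 m; q_2 = 0.38 × 0.60 × 1.45 = 0.3306 m³/s
w_3 = (5.8 − 3.5)/2 = 1.15 m; q_3 = 0.55 × 1.09 × 1.15 = 0.6894 m³/s
w_4 = (6.8 − 4.4)/2 = 1.2 m; q_4 = 0.45 × 0.94 × 1.2 = 0.5076 m³/s
w_5 = (14.7 − 5.8)/2 = 4.45 m; q_5 = 0.57 × 1.24 × 4.45 = 3.145 m³/s
w_6 = (14.7 − 6.8)/2 = 3.95 m; q_6 = 0.20 × 0.24 × 3.95 = 0.1896 m³/s
Q = Σ qᵢ = 4.918 m³/s

4.92 m³/s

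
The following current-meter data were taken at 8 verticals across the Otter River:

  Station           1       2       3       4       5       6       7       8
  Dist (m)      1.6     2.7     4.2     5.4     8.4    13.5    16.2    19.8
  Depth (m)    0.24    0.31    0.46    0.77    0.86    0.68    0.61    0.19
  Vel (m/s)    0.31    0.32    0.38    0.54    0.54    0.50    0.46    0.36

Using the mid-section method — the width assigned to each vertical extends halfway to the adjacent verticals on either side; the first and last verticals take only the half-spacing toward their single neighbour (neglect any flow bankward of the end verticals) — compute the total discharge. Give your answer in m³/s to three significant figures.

w_1 = (2.7 − 1.6)/2 = 0.55 m; q_1 = 0.31 × 0.24 × 0.55 = 0.04092 m³/s
w_2 = (4.2 − 1.6)/2 = 1.3 m; q_2 = 0.32 × 0.31 × 1.3 = 0.1290 m³/s
w_3 = (5.4 − 2.7)/2 = 1.35 m; q_3 = 0.38 × 0.46 × 1.35 = 0.2360 m³/s
w_4 = (8.4 − 4.2)/2 = 2.1 m; q_4 = 0.54 × 0.77 × 2.1 = 0.8732 m³/s
w_5 = (13.5 − 5.4)/2 = 4.05 m; q_5 = 0.54 × 0.86 × 4.05 = 1.881 m³/s
w_6 = (16.2 − 8.4)/2 = 3.9 m; q_6 = 0.50 × 0.68 × 3.9 = 1.326 m³/s
w_7 = (19.8 − 13.5)/2 = 3.15 m; q_7 = 0.46 × 0.61 × 3.15 = 0.8839 m³/s
w_8 = (19.8 − 16.2)/2 = 1.8 m; q_8 = 0.36 × 0.19 × 1.8 = 0.1231 m³/s
Q = Σ qᵢ = 5.493 m³/s

5.49 m³/s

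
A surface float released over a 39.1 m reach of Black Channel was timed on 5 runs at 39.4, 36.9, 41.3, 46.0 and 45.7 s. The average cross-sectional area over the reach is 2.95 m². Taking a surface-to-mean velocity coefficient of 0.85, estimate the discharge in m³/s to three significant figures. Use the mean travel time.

t̄ = (39.4 + 36.9 + 41.3 + 46.0 + 45.7) / 5 = 41.86 s
v_surface = L / t̄ = 39.1 / 41.86 = 0.9341 m/s
v_mean = 0.85 × 0.9341 = 0.7940 m/s
Q = A × v_mean = 2.95 × 0.7940 = 2.342 m³/s

2.34 m³/s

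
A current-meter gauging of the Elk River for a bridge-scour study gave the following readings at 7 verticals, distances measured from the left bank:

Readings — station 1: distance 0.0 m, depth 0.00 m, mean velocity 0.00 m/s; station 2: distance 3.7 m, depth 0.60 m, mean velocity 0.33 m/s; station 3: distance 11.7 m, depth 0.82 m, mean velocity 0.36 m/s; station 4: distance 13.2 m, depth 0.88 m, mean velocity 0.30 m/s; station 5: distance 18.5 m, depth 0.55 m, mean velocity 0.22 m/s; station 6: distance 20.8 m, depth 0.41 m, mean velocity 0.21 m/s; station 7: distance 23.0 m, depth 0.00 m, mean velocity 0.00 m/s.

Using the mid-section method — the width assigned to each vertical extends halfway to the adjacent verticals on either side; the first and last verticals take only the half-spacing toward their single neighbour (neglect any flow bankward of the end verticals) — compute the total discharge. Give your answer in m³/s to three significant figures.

w_2 = (11.7 − 0.0)/2 = 5.85 m; q_2 = 0.33 × 0.60 × 5.85 = 1.158 m³/s
w_3 = (13.2 − 3.7)/2 = 4.75 m; q_3 = 0.36 × 0.82 × 4.75 = 1.402 m³/s
w_4 = (18.5 − 11.7)/2 = 3.4 m; q_4 = 0.30 × 0.88 × 3.4 = 0.8976 m³/s
w_5 = (20.8 − 13.2)/2 = 3.8 m; q_5 = 0.22 × 0.55 × 3.8 = 0.4598 m³/s
w_6 = (23.0 − 18.5)/2 = 2.25 m; q_6 = 0.21 × 0.41 × 2.25 = 0.1937 m³/s
Stations 1, 7 contribute zero (depth or velocity is 0).
Q = Σ qᵢ = 4.112 m³/s

4.11 m³/s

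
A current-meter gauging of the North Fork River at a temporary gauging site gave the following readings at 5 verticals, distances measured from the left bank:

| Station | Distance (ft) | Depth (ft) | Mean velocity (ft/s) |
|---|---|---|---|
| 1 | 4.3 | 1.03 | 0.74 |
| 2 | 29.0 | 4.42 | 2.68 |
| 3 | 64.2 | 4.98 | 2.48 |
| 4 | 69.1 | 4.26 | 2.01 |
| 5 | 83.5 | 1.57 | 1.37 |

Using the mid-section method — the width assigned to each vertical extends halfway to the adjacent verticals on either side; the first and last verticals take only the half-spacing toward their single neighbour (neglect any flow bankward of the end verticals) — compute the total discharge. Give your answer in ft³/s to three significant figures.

w_1 = (29.0 − 4.3)/2 = 12.35 ft; q_1 = 0.74 × 1.03 × 12.35 = 9.413 ft³/s
w_2 = (64.2 − 4.3)/2 = 29.95 ft; q_2 = 2.68 × 4.42 × 29.95 = 354.8 ft³/s
w_3 = (69.1 − 29.0)/2 = 20.05 ft; q_3 = 2.48 × 4.98 × 20.05 = 247.6 ft³/s
w_4 = (83.5 − 64.2)/2 = 9.65 ft; q_4 = 2.01 × 4.26 × 9.65 = 82.63 ft³/s
w_5 = (83.5 − 69.1)/2 = 7.2 ft; q_5 = 1.37 × 1.57 × 7.2 = 15.49 ft³/s
Q = Σ qᵢ = 709.9 ft³/s

710 ft³/s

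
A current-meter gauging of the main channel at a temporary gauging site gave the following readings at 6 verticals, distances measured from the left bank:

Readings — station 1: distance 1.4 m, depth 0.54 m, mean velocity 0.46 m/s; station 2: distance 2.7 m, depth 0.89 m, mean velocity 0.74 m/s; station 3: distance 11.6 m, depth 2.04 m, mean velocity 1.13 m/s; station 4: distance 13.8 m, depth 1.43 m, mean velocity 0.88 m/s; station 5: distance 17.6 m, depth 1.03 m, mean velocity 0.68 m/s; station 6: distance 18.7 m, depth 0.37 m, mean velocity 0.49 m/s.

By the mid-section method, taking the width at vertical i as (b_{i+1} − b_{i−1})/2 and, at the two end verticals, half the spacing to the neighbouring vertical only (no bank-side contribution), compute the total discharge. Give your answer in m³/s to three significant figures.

21.9 m³/s

w_1 = (2.7 − 1.4)/2 = 0.65 m; q_1 = 0.46 × 0.54 × 0.65 = 0.1615 m³/s
w_2 = (11.6 − 1.4)/2 = 5.1 m; q_2 = 0.74 × 0.89 × 5.1 = 3.359 m³/s
w_3 = (13.8 − 2.7)/2 = 5.55 m; q_3 = 1.13 × 2.04 × 5.55 = 12.79 m³/s
w_4 = (17.6 − 11.6)/2 = 3 m; q_4 = 0.88 × 1.43 × 3 = 3.775 m³/s
w_5 = (18.7 − 13.8)/2 = 2.45 m; q_5 = 0.68 × 1.03 × 2.45 = 1.716 m³/s
w_6 = (18.7 − 17.6)/2 = 0.55 m; q_6 = 0.49 × 0.37 × 0.55 = 0.09972 m³/s
Q = Σ qᵢ = 21.91 m³/s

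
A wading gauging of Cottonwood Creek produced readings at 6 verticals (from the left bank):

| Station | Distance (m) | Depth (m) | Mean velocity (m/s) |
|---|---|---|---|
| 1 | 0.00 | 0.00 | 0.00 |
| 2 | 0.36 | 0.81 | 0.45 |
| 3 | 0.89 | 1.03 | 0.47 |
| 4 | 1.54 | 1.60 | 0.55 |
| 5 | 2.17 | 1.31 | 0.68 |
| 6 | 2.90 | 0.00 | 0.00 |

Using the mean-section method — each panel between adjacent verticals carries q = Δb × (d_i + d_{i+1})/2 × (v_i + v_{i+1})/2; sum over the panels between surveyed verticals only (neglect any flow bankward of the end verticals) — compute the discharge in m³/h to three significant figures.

Panel 1-2: Δb = 0.36 m, d̄ = (0.00+0.81)/2 = 0.405, v̄ = (0.00+0.45)/2 = 0.225 → q = 0.36×0.405×0.225 = 0.03281 m³/s
Panel 2-3: Δb = 0.53 m, d̄ = (0.81+1.03)/2 = 0.92, v̄ = (0.45+0.47)/2 = 0.46 → q = 0.53×0.92×0.46 = 0.2243 m³/s
Panel 3-4: Δb = 0.65 m, d̄ = (1.03+1.60)/2 = 1.315, v̄ = (0.47+0.55)/2 = 0.51 → q = 0.65×1.315×0.51 = 0.4359 m³/s
Panel 4-5: Δb = 0.63 m, d̄ = (1.60+1.31)/2 = 1.455, v̄ = (0.55+0.68)/2 = 0.615 → q = 0.63×1.455×0.615 = 0.5637 m³/s
Panel 5-6: Δb = 0.73 m, d̄ = (1.31+0.00)/2 = 0.655, v̄ = (0.68+0.00)/2 = 0.34 → q = 0.73×0.655×0.34 = 0.1626 m³/s
Q = Σ q = 1.419 m³/s
= 1.419 × 3600 = 5110 m³/h

5110 m³/h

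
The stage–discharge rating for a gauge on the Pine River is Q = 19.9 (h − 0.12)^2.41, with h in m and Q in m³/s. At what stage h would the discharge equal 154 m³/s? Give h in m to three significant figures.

2.46 m

h − h₀ = (Q/C)^(1/b) = (154/19.9)^(1/2.41) = 2.337 m
h = 0.12 + 2.337 = 2.457 m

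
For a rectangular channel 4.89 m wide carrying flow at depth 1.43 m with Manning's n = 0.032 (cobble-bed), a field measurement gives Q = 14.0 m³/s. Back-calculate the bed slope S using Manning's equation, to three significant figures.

0.00471

A = b·y = 4.89 × 1.43 = 6.993 m²
P = b + 2y = 4.89 + 2×1.43 = 7.750 m
R = A/P = 6.993/7.750 = 0.9023 m
S = (Q·n / (1·A·R^(2/3)))² = (14.0×0.032 / (1×6.993×0.9337))² = 0.004708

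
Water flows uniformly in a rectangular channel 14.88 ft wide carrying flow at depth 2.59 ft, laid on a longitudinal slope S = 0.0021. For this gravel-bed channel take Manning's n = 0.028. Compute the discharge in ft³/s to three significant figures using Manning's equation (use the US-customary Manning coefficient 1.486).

A = b·y = 14.88 × 2.59 = 38.54 ft²
P = b + 2y = 14.88 + 2×2.59 = 20.06 ft
R = A/P = 38.54/20.06 = 1.921 ft
Q = (1.486/n)·A·R^(2/3)·S^(1/2) = (1.486/0.028) × 38.54 × 1.921^(2/3) × 0.0021^(1/2) = 144.9 ft³/s

145 ft³/s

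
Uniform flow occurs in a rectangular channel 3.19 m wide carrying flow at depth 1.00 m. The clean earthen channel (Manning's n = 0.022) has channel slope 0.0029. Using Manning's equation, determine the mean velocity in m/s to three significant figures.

1.77 m/s

A = b·y = 3.19 × 1.00 = 3.190 m²
P = b + 2y = 3.19 + 2×1.00 = 5.190 m
R = A/P = 3.190/5.190 = 0.6146 m
Q = (1/n)·A·R^(2/3)·S^(1/2) = (1/0.022) × 3.190 × 0.6146^(2/3) × 0.0029^(1/2) = 5.645 m³/s
V = Q/A = 5.645/3.190 = 1.770 m/s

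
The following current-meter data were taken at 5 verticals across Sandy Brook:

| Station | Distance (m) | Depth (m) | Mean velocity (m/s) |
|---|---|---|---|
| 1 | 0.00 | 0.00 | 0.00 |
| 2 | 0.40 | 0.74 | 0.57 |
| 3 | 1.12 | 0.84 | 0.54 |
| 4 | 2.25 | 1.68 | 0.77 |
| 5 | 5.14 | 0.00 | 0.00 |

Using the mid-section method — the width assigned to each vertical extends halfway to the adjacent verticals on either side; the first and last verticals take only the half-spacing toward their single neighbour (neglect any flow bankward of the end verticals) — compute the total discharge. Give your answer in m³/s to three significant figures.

3.26 m³/s

w_2 = (1.12 − 0.00)/2 = 0.56 m; q_2 = 0.57 × 0.74 × 0.56 = 0.2362 m³/s
w_3 = (2.25 − 0.40)/2 = 0.925 m; q_3 = 0.54 × 0.84 × 0.925 = 0.4196 m³/s
w_4 = (5.14 − 1.12)/2 = 2.01 m; q_4 = 0.77 × 1.68 × 2.01 = 2.600 m³/s
Stations 1, 5 contribute zero (depth or velocity is 0).
Q = Σ qᵢ = 3.256 m³/s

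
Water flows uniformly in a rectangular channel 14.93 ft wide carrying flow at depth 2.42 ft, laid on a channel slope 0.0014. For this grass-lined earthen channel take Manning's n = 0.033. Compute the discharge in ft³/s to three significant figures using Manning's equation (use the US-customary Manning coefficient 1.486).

A = b·y = 14.93 × 2.42 = 36.13 ft²
P = b + 2y = 14.93 + 2×2.42 = 19.77 ft
R = A/P = 36.13/19.77 = 1.828 ft
Q = (1.486/n)·A·R^(2/3)·S^(1/2) = (1.486/0.033) × 36.13 × 1.828^(2/3) × 0.0014^(1/2) = 91.00 ft³/s

91.0 ft³/s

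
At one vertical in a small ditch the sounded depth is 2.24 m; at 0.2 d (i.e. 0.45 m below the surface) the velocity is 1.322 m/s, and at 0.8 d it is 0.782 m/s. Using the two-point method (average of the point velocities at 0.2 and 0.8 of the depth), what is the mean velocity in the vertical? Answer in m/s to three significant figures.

1.05 m/s

v̄ = (1.322 + 0.782) / 2 = 1.052 m/s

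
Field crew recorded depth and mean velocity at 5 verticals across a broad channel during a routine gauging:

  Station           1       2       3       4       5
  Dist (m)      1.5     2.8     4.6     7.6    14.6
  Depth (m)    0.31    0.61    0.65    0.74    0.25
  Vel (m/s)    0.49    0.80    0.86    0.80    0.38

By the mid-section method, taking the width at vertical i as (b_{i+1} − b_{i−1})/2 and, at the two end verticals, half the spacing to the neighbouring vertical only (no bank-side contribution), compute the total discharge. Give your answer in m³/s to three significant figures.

w_1 = (2.8 − 1.5)/2 = 0.65 m; q_1 = 0.49 × 0.31 × 0.65 = 0.09874 m³/s
w_2 = (4.6 − 1.5)/2 = 1.55 m; q_2 = 0.80 × 0.61 × 1.55 = 0.7564 m³/s
w_3 = (7.6 − 2.8)/2 = 2.4 m; q_3 = 0.86 × 0.65 × 2.4 = 1.342 m³/s
w_4 = (14.6 − 4.6)/2 = 5 m; q_4 = 0.80 × 0.74 × 5 = 2.960 m³/s
w_5 = (14.6 − 7.6)/2 = 3.5 m; q_5 = 0.38 × 0.25 × 3.5 = 0.3325 m³/s
Q = Σ qᵢ = 5.489 m³/s

5.49 m³/s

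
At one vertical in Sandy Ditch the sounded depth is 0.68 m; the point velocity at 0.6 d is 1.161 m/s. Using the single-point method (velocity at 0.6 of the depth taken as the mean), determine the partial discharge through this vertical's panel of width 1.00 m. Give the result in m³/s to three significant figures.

0.789 m³/s

v̄ = v₀.₆ = 1.161 m/s
q = v̄ × d × w = 1.161 × 0.68 × 1.00 = 0.7895 m³/s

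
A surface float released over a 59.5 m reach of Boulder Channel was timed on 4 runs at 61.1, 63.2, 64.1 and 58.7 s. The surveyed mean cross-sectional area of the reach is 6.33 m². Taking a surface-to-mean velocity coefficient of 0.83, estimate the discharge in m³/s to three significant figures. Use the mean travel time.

t̄ = (61.1 + 63.2 + 64.1 + 58.7) / 4 = 61.775 s
v_surface = L / t̄ = 59.5 / 61.775 = 0.9632 m/s
v_mean = 0.83 × 0.9632 = 0.7994 m/s
Q = A × v_mean = 6.33 × 0.7994 = 5.060 m³/s

5.06 m³/s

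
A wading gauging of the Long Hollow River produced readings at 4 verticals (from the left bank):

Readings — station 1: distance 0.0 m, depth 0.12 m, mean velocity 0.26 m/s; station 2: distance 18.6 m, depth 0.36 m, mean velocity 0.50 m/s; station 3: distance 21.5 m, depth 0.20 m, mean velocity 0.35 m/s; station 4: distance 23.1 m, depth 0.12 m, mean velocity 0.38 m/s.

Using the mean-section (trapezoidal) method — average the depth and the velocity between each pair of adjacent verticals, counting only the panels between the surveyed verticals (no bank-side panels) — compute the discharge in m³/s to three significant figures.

2.13 m³/s

Panel 1-2: Δb = 18.6 m, d̄ = (0.12+0.36)/2 = 0.24, v̄ = (0.26+0.50)/2 = 0.38 → q = 18.6×0.24×0.38 = 1.696 m³/s
Panel 2-3: Δb = 2.9 m, d̄ = (0.36+0.20)/2 = 0.28, v̄ = (0.50+0.35)/2 = 0.425 → q = 2.9×0.28×0.425 = 0.3451 m³/s
Panel 3-4: Δb = 1.6 m, d̄ = (0.20+0.12)/2 = 0.16, v̄ = (0.35+0.38)/2 = 0.365 → q = 1.6×0.16×0.365 = 0.09344 m³/s
Q = Σ q = 2.135 m³/s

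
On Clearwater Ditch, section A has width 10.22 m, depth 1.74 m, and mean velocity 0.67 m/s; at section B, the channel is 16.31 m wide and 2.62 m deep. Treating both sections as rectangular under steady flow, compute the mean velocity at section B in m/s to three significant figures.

Q = A₁V₁ = (10.22×1.74) × 0.67 = 11.91 m³/s
A₂ = 16.31 × 2.62 = 42.73 m²
V₂ = Q/A₂ = 11.91/42.73 = 0.2788 m/s

0.279 m/s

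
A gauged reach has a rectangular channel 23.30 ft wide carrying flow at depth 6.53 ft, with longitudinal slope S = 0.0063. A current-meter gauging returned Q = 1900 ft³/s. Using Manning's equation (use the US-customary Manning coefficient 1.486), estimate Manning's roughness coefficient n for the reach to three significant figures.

A = b·y = 23.30 × 6.53 = 152.1 ft²
P = b + 2y = 23.30 + 2×6.53 = 36.36 ft
R = A/P = 152.1/36.36 = 4.185 ft
n = (1.486/Q)·A·R^(2/3)·S^(1/2) = (1.486/1900) × 152.1 × 2.597 × 0.07937 = 0.02453

0.0245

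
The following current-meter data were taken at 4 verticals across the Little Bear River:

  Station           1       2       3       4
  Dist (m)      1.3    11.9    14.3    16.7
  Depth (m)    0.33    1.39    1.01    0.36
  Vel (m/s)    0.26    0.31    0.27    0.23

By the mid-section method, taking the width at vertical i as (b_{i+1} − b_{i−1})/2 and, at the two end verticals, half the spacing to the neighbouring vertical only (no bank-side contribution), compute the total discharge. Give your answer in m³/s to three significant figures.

4.01 m³/s

w_1 = (11.9 − 1.3)/2 = 5.3 m; q_1 = 0.26 × 0.33 × 5.3 = 0.4547 m³/s
w_2 = (14.3 − 1.3)/2 = 6.5 m; q_2 = 0.31 × 1.39 × 6.5 = 2.801 m³/s
w_3 = (16.7 − 11.9)/2 = 2.4 m; q_3 = 0.27 × 1.01 × 2.4 = 0.6545 m³/s
w_4 = (16.7 − 14.3)/2 = 1.2 m; q_4 = 0.23 × 0.36 × 1.2 = 0.09936 m³/s
Q = Σ qᵢ = 4.009 m³/s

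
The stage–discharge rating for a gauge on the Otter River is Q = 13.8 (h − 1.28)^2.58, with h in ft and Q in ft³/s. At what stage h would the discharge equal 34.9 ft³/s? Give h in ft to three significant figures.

2.71 ft

h − h₀ = (Q/C)^(1/b) = (34.9/13.8)^(1/2.58) = 1.433 ft
h = 1.28 + 1.433 = 2.713 ft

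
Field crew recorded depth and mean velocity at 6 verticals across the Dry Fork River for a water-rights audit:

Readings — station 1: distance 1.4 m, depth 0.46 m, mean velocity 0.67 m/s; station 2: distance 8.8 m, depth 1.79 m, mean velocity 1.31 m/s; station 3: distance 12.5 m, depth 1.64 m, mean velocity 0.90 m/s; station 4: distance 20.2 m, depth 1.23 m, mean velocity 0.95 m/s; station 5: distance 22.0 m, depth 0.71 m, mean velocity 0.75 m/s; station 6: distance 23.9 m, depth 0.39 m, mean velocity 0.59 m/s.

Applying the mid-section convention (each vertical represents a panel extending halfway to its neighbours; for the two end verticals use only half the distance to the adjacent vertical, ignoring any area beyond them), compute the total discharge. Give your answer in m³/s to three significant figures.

29.3 m³/s

w_1 = (8.8 − 1.4)/2 = 3.7 m; q_1 = 0.67 × 0.46 × 3.7 = 1.140 m³/s
w_2 = (12.5 − 1.4)/2 = 5.55 m; q_2 = 1.31 × 1.79 × 5.55 = 13.01 m³/s
w_3 = (20.2 − 8.8)/2 = 5.7 m; q_3 = 0.90 × 1.64 × 5.7 = 8.413 m³/s
w_4 = (22.0 − 12.5)/2 = 4.75 m; q_4 = 0.95 × 1.23 × 4.75 = 5.550 m³/s
w_5 = (23.9 − 20.2)/2 = 1.85 m; q_5 = 0.75 × 0.71 × 1.85 = 0.9851 m³/s
w_6 = (23.9 − 22.0)/2 = 0.95 m; q_6 = 0.59 × 0.39 × 0.95 = 0.2186 m³/s
Q = Σ qᵢ = 29.32 m³/s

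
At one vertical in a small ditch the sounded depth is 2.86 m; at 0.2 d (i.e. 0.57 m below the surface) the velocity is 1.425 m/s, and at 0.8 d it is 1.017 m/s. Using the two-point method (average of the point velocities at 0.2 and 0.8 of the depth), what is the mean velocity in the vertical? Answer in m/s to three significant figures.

1.22 m/s

v̄ = (1.425 + 1.017) / 2 = 1.221 m/s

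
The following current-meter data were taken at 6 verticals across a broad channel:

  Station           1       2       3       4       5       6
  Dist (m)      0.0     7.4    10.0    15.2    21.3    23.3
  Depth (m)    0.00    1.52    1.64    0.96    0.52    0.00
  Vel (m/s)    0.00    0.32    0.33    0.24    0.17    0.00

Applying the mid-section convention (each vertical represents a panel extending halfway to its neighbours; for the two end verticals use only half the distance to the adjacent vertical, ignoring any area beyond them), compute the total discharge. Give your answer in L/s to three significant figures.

6200 L/s

w_2 = (10.0 − 0.0)/2 = 5 m; q_2 = 0.32 × 1.52 × 5 = 2.432 m³/s
w_3 = (15.2 − 7.4)/2 = 3.9 m; q_3 = 0.33 × 1.64 × 3.9 = 2.111 m³/s
w_4 = (21.3 − 10.0)/2 = 5.65 m; q_4 = 0.24 × 0.96 × 5.65 = 1.302 m³/s
w_5 = (23.3 − 15.2)/2 = 4.05 m; q_5 = 0.17 × 0.52 × 4.05 = 0.3580 m³/s
Stations 1, 6 contribute zero (depth or velocity is 0).
Q = Σ qᵢ = 6.202 m³/s
= 6.202 × 1000 = 6202 L/s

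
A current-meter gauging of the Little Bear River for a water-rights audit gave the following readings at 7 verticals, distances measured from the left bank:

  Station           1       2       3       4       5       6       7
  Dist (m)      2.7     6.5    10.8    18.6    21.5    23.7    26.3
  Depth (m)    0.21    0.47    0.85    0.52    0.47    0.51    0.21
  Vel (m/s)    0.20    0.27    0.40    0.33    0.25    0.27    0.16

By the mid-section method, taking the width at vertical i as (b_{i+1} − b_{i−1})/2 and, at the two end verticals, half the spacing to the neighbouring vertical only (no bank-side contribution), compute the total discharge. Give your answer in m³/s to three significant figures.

w_1 = (6.5 − 2.7)/2 = 1.9 m; q_1 = 0.20 × 0.21 × 1.9 = 0.07980 m³/s
w_2 = (10.8 − 2.7)/2 = 4.05 m; q_2 = 0.27 × 0.47 × 4.05 = 0.5139 m³/s
w_3 = (18.6 − 6.5)/2 = 6.05 m; q_3 = 0.40 × 0.85 × 6.05 = 2.057 m³/s
w_4 = (21.5 − 10.8)/2 = 5.35 m; q_4 = 0.33 × 0.52 × 5.35 = 0.9181 m³/s
w_5 = (23.7 − 18.6)/2 = 2.55 m; q_5 = 0.25 × 0.47 × 2.55 = 0.2996 m³/s
w_6 = (26.3 − 21.5)/2 = 2.4 m; q_6 = 0.27 × 0.51 × 2.4 = 0.3305 m³/s
w_7 = (26.3 − 23.7)/2 = 1.3 m; q_7 = 0.16 × 0.21 × 1.3 = 0.04368 m³/s
Q = Σ qᵢ = 4.243 m³/s

4.24 m³/s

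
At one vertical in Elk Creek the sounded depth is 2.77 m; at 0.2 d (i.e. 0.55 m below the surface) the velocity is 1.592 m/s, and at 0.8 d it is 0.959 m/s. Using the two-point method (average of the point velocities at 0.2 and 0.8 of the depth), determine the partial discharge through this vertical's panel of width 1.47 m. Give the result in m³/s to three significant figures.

v̄ = (1.592 + 0.959) / 2 = 1.276 m/s
q = v̄ × d × w = 1.276 × 2.77 × 1.47 = 5.194 m³/s

5.19 m³/s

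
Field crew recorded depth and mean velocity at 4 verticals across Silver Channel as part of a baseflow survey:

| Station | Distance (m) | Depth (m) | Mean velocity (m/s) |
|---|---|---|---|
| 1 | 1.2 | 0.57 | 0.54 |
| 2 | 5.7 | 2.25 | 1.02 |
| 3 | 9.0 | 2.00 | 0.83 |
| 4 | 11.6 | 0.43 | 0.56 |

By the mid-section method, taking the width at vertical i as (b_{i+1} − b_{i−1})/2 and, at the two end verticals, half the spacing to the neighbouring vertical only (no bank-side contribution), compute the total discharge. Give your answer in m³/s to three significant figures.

w_1 = (5.7 − 1.2)/2 = 2.25 m; q_1 = 0.54 × 0.57 × 2.25 = 0.6926 m³/s
w_2 = (9.0 − 1.2)/2 = 3.9 m; q_2 = 1.02 × 2.25 × 3.9 = 8.951 m³/s
w_3 = (11.6 − 5.7)/2 = 2.95 m; q_3 = 0.83 × 2.00 × 2.95 = 4.897 m³/s
w_4 = (11.6 − 9.0)/2 = 1.3 m; q_4 = 0.56 × 0.43 × 1.3 = 0.3130 m³/s
Q = Σ qᵢ = 14.85 m³/s

14.9 m³/s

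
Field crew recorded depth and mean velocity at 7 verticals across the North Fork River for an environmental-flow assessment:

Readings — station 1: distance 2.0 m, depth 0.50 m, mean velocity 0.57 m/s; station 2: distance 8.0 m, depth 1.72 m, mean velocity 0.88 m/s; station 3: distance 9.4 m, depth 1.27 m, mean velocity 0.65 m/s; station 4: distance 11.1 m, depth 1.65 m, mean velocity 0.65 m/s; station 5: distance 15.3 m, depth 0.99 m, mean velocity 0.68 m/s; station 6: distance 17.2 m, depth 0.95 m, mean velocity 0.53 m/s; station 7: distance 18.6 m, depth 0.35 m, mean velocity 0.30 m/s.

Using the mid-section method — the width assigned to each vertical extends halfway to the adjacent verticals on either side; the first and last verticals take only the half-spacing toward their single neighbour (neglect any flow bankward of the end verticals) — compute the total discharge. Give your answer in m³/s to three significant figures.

13.9 m³/s

w_1 = (8.0 − 2.0)/2 = 3 m; q_1 = 0.57 × 0.50 × 3 = 0.8550 m³/s
w_2 = (9.4 − 2.0)/2 = 3.7 m; q_2 = 0.88 × 1.72 × 3.7 = 5.600 m³/s
w_3 = (11.1 − 8.0)/2 = 1.55 m; q_3 = 0.65 × 1.27 × 1.55 = 1.280 m³/s
w_4 = (15.3 − 9.4)/2 = 2.95 m; q_4 = 0.65 × 1.65 × 2.95 = 3.164 m³/s
w_5 = (17.2 − 11.1)/2 = 3.05 m; q_5 = 0.68 × 0.99 × 3.05 = 2.053 m³/s
w_6 = (18.6 − 15.3)/2 = 1.65 m; q_6 = 0.53 × 0.95 × 1.65 = 0.8308 m³/s
w_7 = (18.6 − 17.2)/2 = 0.7 m; q_7 = 0.30 × 0.35 × 0.7 = 0.07350 m³/s
Q = Σ qᵢ = 13.86 m³/s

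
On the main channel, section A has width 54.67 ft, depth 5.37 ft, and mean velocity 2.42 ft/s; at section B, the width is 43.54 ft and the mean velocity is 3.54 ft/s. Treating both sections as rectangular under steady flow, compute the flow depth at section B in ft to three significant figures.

4.61 ft

Q = A₁V₁ = (54.67×5.37) × 2.42 = 710.5 ft³/s
d₂ = Q/(b₂ V₂) = 710.5/(43.54×3.54) = 4.609 ft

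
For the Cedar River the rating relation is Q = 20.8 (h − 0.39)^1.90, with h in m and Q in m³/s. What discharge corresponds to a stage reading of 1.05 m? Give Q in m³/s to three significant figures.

Q = 20.8 × (1.05 − 0.39)^1.90 = 20.8 × 0.66^1.90 = 9.445 m³/s

9.44 m³/s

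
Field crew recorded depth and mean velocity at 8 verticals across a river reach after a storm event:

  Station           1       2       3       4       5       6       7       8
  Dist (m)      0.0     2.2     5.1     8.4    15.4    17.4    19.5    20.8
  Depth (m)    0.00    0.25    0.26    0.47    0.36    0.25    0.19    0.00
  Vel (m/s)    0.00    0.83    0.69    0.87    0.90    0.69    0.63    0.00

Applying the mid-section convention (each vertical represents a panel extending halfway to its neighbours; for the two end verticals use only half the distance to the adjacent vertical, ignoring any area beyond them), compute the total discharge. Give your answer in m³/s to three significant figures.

w_2 = (5.1 − 0.0)/2 = 2.55 m; q_2 = 0.83 × 0.25 × 2.55 = 0.5291 m³/s
w_3 = (8.4 − 2.2)/2 = 3.1 m; q_3 = 0.69 × 0.26 × 3.1 = 0.5561 m³/s
w_4 = (15.4 − 5.1)/2 = 5.15 m; q_4 = 0.87 × 0.47 × 5.15 = 2.106 m³/s
w_5 = (17.4 − 8.4)/2 = 4.5 m; q_5 = 0.90 × 0.36 × 4.5 = 1.458 m³/s
w_6 = (19.5 − 15.4)/2 = 2.05 m; q_6 = 0.69 × 0.25 × 2.05 = 0.3536 m³/s
w_7 = (20.8 − 17.4)/2 = 1.7 m; q_7 = 0.63 × 0.19 × 1.7 = 0.2035 m³/s
Stations 1, 8 contribute zero (depth or velocity is 0).
Q = Σ qᵢ = 5.206 m³/s

5.21 m³/s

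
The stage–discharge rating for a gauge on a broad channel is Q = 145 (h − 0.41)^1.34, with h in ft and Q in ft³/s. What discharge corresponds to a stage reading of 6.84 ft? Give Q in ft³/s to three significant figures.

Q = 145 × (6.84 − 0.41)^1.34 = 145 × 6.43^1.34 = 1755 ft³/s

1760 ft³/s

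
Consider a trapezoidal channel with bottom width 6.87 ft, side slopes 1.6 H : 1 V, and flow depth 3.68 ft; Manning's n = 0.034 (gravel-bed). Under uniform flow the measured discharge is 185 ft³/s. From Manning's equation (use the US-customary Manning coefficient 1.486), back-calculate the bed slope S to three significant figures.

A = (b + z·y)·y = (6.87 + 1.6×3.68)×3.68 = 46.95 ft²
P = b + 2y√(1+z²) = 6.87 + 2×3.68×√(1+1.6²) = 20.76 ft
R = A/P = 46.95/20.76 = 2.262 ft
S = (Q·n / (1.486·A·R^(2/3)))² = (185×0.034 / (1.486×46.95×1.723))² = 0.002738

0.00274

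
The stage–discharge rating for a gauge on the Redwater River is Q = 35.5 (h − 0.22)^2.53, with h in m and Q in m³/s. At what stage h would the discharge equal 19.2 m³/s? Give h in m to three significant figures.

h − h₀ = (Q/C)^(1/b) = (19.2/35.5)^(1/2.53) = 0.7843 m
h = 0.22 + 0.7843 = 1.004 m

1.00 m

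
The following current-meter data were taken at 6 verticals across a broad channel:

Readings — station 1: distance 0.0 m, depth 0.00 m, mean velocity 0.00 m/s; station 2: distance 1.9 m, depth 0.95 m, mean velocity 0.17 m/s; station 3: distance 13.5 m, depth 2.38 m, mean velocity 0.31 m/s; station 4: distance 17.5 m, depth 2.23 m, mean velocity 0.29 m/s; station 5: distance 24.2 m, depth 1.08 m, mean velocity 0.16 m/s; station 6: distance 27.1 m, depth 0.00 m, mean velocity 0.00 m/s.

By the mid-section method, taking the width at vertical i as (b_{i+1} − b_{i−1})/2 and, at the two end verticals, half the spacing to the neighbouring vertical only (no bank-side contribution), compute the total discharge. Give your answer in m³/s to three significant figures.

w_2 = (13.5 − 0.0)/2 = 6.75 m; q_2 = 0.17 × 0.95 × 6.75 = 1.090 m³/s
w_3 = (17.5 − 1.9)/2 = 7.8 m; q_3 = 0.31 × 2.38 × 7.8 = 5.755 m³/s
w_4 = (24.2 − 13.5)/2 = 5.35 m; q_4 = 0.29 × 2.23 × 5.35 = 3.460 m³/s
w_5 = (27.1 − 17.5)/2 = 4.8 m; q_5 = 0.16 × 1.08 × 4.8 = 0.8294 m³/s
Stations 1, 6 contribute zero (depth or velocity is 0).
Q = Σ qᵢ = 11.13 m³/s

11.1 m³/s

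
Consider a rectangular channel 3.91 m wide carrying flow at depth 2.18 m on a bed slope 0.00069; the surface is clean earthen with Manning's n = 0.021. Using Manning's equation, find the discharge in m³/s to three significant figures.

10.9 m³/s

A = b·y = 3.91 × 2.18 = 8.524 m²
P = b + 2y = 3.91 + 2×2.18 = 8.270 m
R = A/P = 8.524/8.270 = 1.031 m
Q = (1/n)·A·R^(2/3)·S^(1/2) = (1/0.021) × 8.524 × 1.031^(2/3) × 0.00069^(1/2) = 10.88 m³/s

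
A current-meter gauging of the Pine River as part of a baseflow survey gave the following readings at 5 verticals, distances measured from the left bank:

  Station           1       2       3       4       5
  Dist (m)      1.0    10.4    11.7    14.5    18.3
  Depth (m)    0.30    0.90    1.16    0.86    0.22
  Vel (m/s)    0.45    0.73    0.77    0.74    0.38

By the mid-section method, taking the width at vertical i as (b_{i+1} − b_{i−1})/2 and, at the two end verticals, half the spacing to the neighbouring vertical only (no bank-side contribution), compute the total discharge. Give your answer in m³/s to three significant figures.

8.24 m³/s

w_1 = (10.4 − 1.0)/2 = 4.7 m; q_1 = 0.45 × 0.30 × 4.7 = 0.6345 m³/s
w_2 = (11.7 − 1.0)/2 = 5.35 m; q_2 = 0.73 × 0.90 × 5.35 = 3.515 m³/s
w_3 = (14.5 − 10.4)/2 = 2.05 m; q_3 = 0.77 × 1.16 × 2.05 = 1.831 m³/s
w_4 = (18.3 − 11.7)/2 = 3.3 m; q_4 = 0.74 × 0.86 × 3.3 = 2.100 m³/s
w_5 = (18.3 − 14.5)/2 = 1.9 m; q_5 = 0.38 × 0.22 × 1.9 = 0.1588 m³/s
Q = Σ qᵢ = 8.239 m³/s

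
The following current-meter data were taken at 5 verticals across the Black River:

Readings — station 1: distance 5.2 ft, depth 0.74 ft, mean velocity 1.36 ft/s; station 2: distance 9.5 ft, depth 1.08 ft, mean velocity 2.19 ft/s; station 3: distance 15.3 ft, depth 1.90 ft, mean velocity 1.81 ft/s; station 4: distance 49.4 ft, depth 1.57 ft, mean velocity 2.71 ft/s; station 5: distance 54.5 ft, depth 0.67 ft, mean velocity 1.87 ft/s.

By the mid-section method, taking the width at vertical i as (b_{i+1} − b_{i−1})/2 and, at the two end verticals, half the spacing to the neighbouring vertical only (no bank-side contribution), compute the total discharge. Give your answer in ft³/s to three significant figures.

w_1 = (9.5 − 5.2)/2 = 2.15 ft; q_1 = 1.36 × 0.74 × 2.15 = 2.164 ft³/s
w_2 = (15.3 − 5.2)/2 = 5.05 ft; q_2 = 2.19 × 1.08 × 5.05 = 11.94 ft³/s
w_3 = (49.4 − 9.5)/2 = 19.95 ft; q_3 = 1.81 × 1.90 × 19.95 = 68.61 ft³/s
w_4 = (54.5 − 15.3)/2 = 19.6 ft; q_4 = 2.71 × 1.57 × 19.6 = 83.39 ft³/s
w_5 = (54.5 − 49.4)/2 = 2.55 ft; q_5 = 1.87 × 0.67 × 2.55 = 3.195 ft³/s
Q = Σ qᵢ = 169.3 ft³/s

169 ft³/s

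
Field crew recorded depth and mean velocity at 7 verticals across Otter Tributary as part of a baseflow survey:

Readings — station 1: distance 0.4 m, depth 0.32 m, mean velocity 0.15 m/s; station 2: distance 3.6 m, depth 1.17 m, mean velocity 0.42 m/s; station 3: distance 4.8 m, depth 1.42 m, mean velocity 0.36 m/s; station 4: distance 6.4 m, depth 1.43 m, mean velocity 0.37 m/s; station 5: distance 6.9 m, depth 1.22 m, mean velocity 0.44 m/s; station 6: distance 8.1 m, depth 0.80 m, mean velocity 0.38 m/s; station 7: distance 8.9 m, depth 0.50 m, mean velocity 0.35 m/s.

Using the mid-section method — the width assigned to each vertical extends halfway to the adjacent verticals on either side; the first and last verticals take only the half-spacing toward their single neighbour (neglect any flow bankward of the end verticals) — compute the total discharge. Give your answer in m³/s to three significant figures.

3.26 m³/s

w_1 = (3.6 − 0.4)/2 = 1.6 m; q_1 = 0.15 × 0.32 × 1.6 = 0.07680 m³/s
w_2 = (4.8 − 0.4)/2 = 2.2 m; q_2 = 0.42 × 1.17 × 2.2 = 1.081 m³/s
w_3 = (6.4 − 3.6)/2 = 1.4 m; q_3 = 0.36 × 1.42 × 1.4 = 0.7157 m³/s
w_4 = (6.9 − 4.8)/2 = 1.05 m; q_4 = 0.37 × 1.43 × 1.05 = 0.5556 m³/s
w_5 = (8.1 − 6.4)/2 = 0.85 m; q_5 = 0.44 × 1.22 × 0.85 = 0.4563 m³/s
w_6 = (8.9 − 6.9)/2 = 1 m; q_6 = 0.38 × 0.80 × 1 = 0.3040 m³/s
w_7 = (8.9 − 8.1)/2 = 0.4 m; q_7 = 0.35 × 0.50 × 0.4 = 0.07000 m³/s
Q = Σ qᵢ = 3.259 m³/s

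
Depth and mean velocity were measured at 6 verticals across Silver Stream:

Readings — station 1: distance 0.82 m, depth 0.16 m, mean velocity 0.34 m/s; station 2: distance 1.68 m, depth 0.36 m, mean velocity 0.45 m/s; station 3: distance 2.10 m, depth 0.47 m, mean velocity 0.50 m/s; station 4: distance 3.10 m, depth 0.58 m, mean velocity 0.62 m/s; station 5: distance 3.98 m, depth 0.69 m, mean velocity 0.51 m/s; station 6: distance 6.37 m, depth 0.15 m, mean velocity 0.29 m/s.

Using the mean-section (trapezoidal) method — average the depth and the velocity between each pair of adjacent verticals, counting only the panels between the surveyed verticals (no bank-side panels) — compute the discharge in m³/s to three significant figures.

Panel 1-2: Δb = 0.86 m, d̄ = (0.16+0.36)/2 = 0.26, v̄ = (0.34+0.45)/2 = 0.395 → q = 0.86×0.26×0.395 = 0.08832 m³/s
Panel 2-3: Δb = 0.42 m, d̄ = (0.36+0.47)/2 = 0.415, v̄ = (0.45+0.50)/2 = 0.475 → q = 0.42×0.415×0.475 = 0.08279 m³/s
Panel 3-4: Δb = 1 m, d̄ = (0.47+0.58)/2 = 0.525, v̄ = (0.50+0.62)/2 = 0.56 → q = 1×0.525×0.56 = 0.2940 m³/s
Panel 4-5: Δb = 0.88 m, d̄ = (0.58+0.69)/2 = 0.635, v̄ = (0.62+0.51)/2 = 0.565 → q = 0.88×0.635×0.565 = 0.3157 m³/s
Panel 5-6: Δb = 2.39 m, d̄ = (0.69+0.15)/2 = 0.42, v̄ = (0.51+0.29)/2 = 0.4 → q = 2.39×0.42×0.4 = 0.4015 m³/s
Q = Σ q = 1.182 m³/s

1.18 m³/s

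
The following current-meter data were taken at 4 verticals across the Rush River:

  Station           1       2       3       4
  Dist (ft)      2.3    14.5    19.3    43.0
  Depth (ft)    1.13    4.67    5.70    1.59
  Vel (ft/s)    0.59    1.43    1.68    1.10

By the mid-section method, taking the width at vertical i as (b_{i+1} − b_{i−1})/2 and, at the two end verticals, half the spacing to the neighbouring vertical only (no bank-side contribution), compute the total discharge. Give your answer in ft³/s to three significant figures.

w_1 = (14.5 − 2.3)/2 = 6.1 ft; q_1 = 0.59 × 1.13 × 6.1 = 4.067 ft³/s
w_2 = (19.3 − 2.3)/2 = 8.5 ft; q_2 = 1.43 × 4.67 × 8.5 = 56.76 ft³/s
w_3 = (43.0 − 14.5)/2 = 14.25 ft; q_3 = 1.68 × 5.70 × 14.25 = 136.5 ft³/s
w_4 = (43.0 − 19.3)/2 = 11.85 ft; q_4 = 1.10 × 1.59 × 11.85 = 20.73 ft³/s
Q = Σ qᵢ = 218.0 ft³/s

218 ft³/s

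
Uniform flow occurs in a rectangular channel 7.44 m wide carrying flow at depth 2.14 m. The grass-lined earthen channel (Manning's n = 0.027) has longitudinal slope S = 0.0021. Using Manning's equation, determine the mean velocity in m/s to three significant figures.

A = b·y = 7.44 × 2.14 = 15.92 m²
P = b + 2y = 7.44 + 2×2.14 = 11.72 m
R = A/P = 15.92/11.72 = 1.358 m
Q = (1/n)·A·R^(2/3)·S^(1/2) = (1/0.027) × 15.92 × 1.358^(2/3) × 0.0021^(1/2) = 33.15 m³/s
V = Q/A = 33.15/15.92 = 2.082 m/s

2.08 m/s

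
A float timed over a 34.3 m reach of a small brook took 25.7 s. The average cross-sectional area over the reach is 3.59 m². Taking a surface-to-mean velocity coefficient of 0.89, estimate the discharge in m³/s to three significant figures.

v_surface = L / t̄ = 34.3 / 25.7 = 1.335 m/s
v_mean = 0.89 × 1.335 = 1.188 m/s
Q = A × v_mean = 3.59 × 1.188 = 4.264 m³/s

4.26 m³/s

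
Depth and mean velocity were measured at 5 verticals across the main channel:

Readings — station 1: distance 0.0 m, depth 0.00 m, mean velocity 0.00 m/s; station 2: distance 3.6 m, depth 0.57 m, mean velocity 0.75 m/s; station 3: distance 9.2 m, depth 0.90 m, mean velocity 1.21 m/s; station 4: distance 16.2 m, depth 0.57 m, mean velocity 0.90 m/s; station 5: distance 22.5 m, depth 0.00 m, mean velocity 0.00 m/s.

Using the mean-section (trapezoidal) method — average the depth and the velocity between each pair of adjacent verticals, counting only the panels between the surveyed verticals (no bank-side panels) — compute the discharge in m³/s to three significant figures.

Panel 1-2: Δb = 3.6 m, d̄ = (0.00+0.57)/2 = 0.285, v̄ = (0.00+0.75)/2 = 0.375 → q = 3.6×0.285×0.375 = 0.3848 m³/s
Panel 2-3: Δb = 5.6 m, d̄ = (0.57+0.90)/2 = 0.735, v̄ = (0.75+1.21)/2 = 0.98 → q = 5.6×0.735×0.98 = 4.034 m³/s
Panel 3-4: Δb = 7 m, d̄ = (0.90+0.57)/2 = 0.735, v̄ = (1.21+0.90)/2 = 1.055 → q = 7×0.735×1.055 = 5.428 m³/s
Panel 4-5: Δb = 6.3 m, d̄ = (0.57+0.00)/2 = 0.285, v̄ = (0.90+0.00)/2 = 0.45 → q = 6.3×0.285×0.45 = 0.8080 m³/s
Q = Σ q = 10.65 m³/s

10.7 m³/s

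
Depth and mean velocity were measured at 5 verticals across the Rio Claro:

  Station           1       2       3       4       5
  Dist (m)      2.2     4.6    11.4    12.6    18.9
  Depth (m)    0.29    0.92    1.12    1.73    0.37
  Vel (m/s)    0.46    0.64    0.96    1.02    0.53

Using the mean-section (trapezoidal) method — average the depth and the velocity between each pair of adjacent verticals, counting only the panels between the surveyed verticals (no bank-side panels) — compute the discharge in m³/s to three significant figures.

13.2 m³/s

Panel 1-2: Δb = 2.4 m, d̄ = (0.29+0.92)/2 = 0.605, v̄ = (0.46+0.64)/2 = 0.55 → q = 2.4×0.605×0.55 = 0.7986 m³/s
Panel 2-3: Δb = 6.8 m, d̄ = (0.92+1.12)/2 = 1.02, v̄ = (0.64+0.96)/2 = 0.8 → q = 6.8×1.02×0.8 = 5.549 m³/s
Panel 3-4: Δb = 1.2 m, d̄ = (1.12+1.73)/2 = 1.425, v̄ = (0.96+1.02)/2 = 0.99 → q = 1.2×1.425×0.99 = 1.693 m³/s
Panel 4-5: Δb = 6.3 m, d̄ = (1.73+0.37)/2 = 1.05, v̄ = (1.02+0.53)/2 = 0.775 → q = 6.3×1.05×0.775 = 5.127 m³/s
Q = Σ q = 13.17 m³/s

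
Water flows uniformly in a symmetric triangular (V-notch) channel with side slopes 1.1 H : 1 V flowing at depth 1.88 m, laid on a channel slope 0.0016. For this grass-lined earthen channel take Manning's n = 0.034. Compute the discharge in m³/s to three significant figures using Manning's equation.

3.59 m³/s

A = z·y² = 1.1×1.88² = 3.888 m²
P = 2y√(1+z²) = 2×1.88×√(1+1.1²) = 5.590 m
R = A/P = 3.888/5.590 = 0.6955 m
Q = (1/n)·A·R^(2/3)·S^(1/2) = (1/0.034) × 3.888 × 0.6955^(2/3) × 0.0016^(1/2) = 3.591 m³/s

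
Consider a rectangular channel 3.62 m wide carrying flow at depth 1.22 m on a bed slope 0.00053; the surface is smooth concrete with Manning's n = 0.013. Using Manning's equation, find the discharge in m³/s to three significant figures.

6.33 m³/s

A = b·y = 3.62 × 1.22 = 4.416 m²
P = b + 2y = 3.62 + 2×1.22 = 6.060 m
R = A/P = 4.416/6.060 = 0.7288 m
Q = (1/n)·A·R^(2/3)·S^(1/2) = (1/0.013) × 4.416 × 0.7288^(2/3) × 0.00053^(1/2) = 6.334 m³/s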